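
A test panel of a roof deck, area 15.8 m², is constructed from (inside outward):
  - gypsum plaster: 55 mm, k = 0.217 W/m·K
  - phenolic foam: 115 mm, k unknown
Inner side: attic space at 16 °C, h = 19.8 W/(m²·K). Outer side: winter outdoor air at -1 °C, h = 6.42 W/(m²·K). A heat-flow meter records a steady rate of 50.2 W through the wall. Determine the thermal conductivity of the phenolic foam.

k ≈ 0.0235 W/(m·K)

Treating each layer as a thermal resistance in series:
R_inner film = 1/(h_i·A) = 1/(19.8×15.8) = 0.003197 K/W
R_gypsum plaster = L/(kA) = 0.055/(0.217×15.8) = 0.01604 K/W
R_outer film = 1/(h_o·A) = 1/(6.42×15.8) = 0.009858 K/W
Sum of known resistances R_other = 0.0291 K/W
Total R = ΔT/Q = 17/50.2 = 0.3386 K/W
R_phenolic foam = R_total − R_other = 0.3095 K/W
k = L/(R·A) = 0.115/(0.3095×15.8)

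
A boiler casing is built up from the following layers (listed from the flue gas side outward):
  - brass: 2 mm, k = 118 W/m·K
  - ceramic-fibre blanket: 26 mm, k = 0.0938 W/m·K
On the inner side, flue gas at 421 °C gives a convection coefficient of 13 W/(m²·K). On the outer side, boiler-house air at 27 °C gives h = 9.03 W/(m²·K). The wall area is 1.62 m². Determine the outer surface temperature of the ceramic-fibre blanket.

T ≈ 121 °C

Series thermal resistances:
R_inner film = 1/(h_i·A) = 1/(13×1.62) = 0.04748 K/W
R_brass = L/(kA) = 0.002/(118×1.62) = 1.046×10^-5 K/W
R_ceramic-fibre blanket = L/(kA) = 0.026/(0.0938×1.62) = 0.1711 K/W
R_outer film = 1/(h_o·A) = 1/(9.03×1.62) = 0.06836 K/W
R_total = 0.287 K/W;  Q = ΔT/R_total = 394/0.287 = 1373 W
T_interface = T_inner − Q·ΣR(inner→interface) = 421 − 1370×0.2186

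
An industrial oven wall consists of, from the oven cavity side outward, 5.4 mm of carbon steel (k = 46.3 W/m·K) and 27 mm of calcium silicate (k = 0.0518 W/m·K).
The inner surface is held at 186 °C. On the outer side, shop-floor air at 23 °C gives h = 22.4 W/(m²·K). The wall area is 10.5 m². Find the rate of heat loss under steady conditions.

Series thermal resistances:
R_carbon steel = L/(kA) = 0.0054/(46.3×10.5) = 1.111×10^-5 K/W
R_calcium silicate = L/(kA) = 0.027/(0.0518×10.5) = 0.04964 K/W
R_outer film = 1/(h_o·A) = 1/(22.4×10.5) = 0.004252 K/W
R_total = 0.0539 K/W
Q = ΔT / R_total = 163 / 0.0539

Q ≈ 3020 W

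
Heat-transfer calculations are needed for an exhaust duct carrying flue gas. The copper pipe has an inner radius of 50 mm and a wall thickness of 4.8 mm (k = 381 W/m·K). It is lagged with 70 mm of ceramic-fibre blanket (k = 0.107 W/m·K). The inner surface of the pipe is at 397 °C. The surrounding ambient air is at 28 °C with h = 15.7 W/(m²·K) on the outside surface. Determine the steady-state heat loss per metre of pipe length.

q′ ≈ 283 W/m

Cylindrical conduction, so R = ln(r₂/r₁)/(2πkL) per layer, in series:
R_copper pipe wall = ln(54.8/50)/(2π×381×1) = 3.829×10^-5 K/W
R_ceramic-fibre blanket = ln(124.8/54.8)/(2π×0.107×1) = 1.224 K/W
R_outer film = 1/(h_o·2πr_oL) = 1/(15.7×2π×0.1248×1) = 0.08123 K/W
R_total = 1.305 K/W
Q = ΔT/R_total = 369/1.305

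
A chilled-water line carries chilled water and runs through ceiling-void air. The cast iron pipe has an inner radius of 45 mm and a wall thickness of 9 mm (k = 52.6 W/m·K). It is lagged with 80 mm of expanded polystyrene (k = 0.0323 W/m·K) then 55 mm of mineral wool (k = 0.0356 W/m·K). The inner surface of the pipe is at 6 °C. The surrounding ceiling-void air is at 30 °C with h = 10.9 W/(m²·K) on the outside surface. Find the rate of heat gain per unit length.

q′ ≈ 3.94 W/m

Cylindrical conduction, so R = ln(r₂/r₁)/(2πkL) per layer, in series:
R_cast iron pipe wall = ln(54/45)/(2π×52.6×1) = 5.517×10^-4 K/W
R_expanded polystyrene = ln(134/54)/(2π×0.0323×1) = 4.478 K/W
R_mineral wool = ln(189/134)/(2π×0.0356×1) = 1.537 K/W
R_outer film = 1/(h_o·2πr_oL) = 1/(10.9×2π×0.189×1) = 0.07726 K/W
R_total = 6.094 K/W
Q = ΔT/R_total = 24/6.094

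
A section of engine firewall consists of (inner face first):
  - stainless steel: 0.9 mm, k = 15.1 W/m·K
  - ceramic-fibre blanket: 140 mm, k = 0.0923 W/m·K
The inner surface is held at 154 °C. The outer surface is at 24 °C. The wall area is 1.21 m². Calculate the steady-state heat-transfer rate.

Series thermal resistances:
R_stainless steel = L/(kA) = 0.0009/(15.1×1.21) = 4.926×10^-5 K/W
R_ceramic-fibre blanket = L/(kA) = 0.14/(0.0923×1.21) = 1.254 K/W
R_total = 1.254 K/W
Q = ΔT / R_total = 130 / 1.254

Q ≈ 104 W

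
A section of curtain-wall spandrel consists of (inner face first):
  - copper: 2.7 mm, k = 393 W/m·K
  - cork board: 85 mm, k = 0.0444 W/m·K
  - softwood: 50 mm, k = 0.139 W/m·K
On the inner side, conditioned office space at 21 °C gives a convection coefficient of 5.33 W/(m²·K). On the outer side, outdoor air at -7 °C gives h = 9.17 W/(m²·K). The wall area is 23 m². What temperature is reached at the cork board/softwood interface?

T ≈ -1.89 °C

Series thermal resistances:
R_inner film = 1/(h_i·A) = 1/(5.33×23) = 0.008157 K/W
R_copper = L/(kA) = 0.0027/(393×23) = 2.987×10^-7 K/W
R_cork board = L/(kA) = 0.085/(0.0444×23) = 0.08324 K/W
R_softwood = L/(kA) = 0.05/(0.139×23) = 0.01564 K/W
R_outer film = 1/(h_o·A) = 1/(9.17×23) = 0.004741 K/W
R_total = 0.1118 K/W;  Q = ΔT/R_total = 28/0.1118 = 250.5 W
T_interface = T_inner − Q·ΣR(inner→interface) = 21 − 251×0.09139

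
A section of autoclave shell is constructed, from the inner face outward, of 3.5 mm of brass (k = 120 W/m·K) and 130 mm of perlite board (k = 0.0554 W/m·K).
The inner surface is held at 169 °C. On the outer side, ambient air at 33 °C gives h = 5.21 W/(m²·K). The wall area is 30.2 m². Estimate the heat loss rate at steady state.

Q ≈ 1620 W

Using the resistance-network approach (series):
R_brass = L/(kA) = 0.0035/(120×30.2) = 9.658×10^-7 K/W
R_perlite board = L/(kA) = 0.13/(0.0554×30.2) = 0.0777 K/W
R_outer film = 1/(h_o·A) = 1/(5.21×30.2) = 0.006356 K/W
R_total = 0.08406 K/W
Q = ΔT / R_total = 136 / 0.08406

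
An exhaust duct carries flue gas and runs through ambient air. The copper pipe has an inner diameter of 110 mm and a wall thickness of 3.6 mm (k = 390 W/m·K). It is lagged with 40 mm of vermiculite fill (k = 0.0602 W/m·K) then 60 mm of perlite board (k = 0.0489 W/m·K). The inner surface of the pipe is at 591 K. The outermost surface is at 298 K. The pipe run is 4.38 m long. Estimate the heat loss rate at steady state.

Treating each annulus and film as a series resistance:
R_copper pipe wall = ln(58.6/55)/(2π×390×4.38) = 5.907×10^-6 K/W
R_vermiculite fill = ln(98.6/58.6)/(2π×0.0602×4.38) = 0.3141 K/W
R_perlite board = ln(158.6/98.6)/(2π×0.0489×4.38) = 0.3532 K/W
R_total = 0.6673 K/W
Q = ΔT/R_total = 293/0.6673

Q ≈ 439 W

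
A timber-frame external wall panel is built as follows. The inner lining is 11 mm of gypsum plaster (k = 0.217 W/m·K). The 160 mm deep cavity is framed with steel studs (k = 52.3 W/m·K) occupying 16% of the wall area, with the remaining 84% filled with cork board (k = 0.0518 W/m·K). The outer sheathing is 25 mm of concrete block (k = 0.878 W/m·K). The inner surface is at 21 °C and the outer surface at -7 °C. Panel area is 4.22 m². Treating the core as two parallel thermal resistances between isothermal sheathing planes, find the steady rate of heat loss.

Q ≈ 1200 W

Sheathing layers in series; stud and cavity paths in parallel between them.
R_inner = 0.011/(0.217×4.22) = 0.01201 K/W
R_stud  = 0.16/(52.3×0.16×4.22) = 0.004531 K/W
R_cav   = 0.16/(0.0518×0.84×4.22) = 0.8714 K/W
1/R_core = 1/R_stud + 1/R_cav → R_core = 0.004507 K/W
R_outer = 0.025/(0.878×4.22) = 0.006747 K/W
R_total = 0.02327 K/W
Q = ΔT/R_total = 28/0.02327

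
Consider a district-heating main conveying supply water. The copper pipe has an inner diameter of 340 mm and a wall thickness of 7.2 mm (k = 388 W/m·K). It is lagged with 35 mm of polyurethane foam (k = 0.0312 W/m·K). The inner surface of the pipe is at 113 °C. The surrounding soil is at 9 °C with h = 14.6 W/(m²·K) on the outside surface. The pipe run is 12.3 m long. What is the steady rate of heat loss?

Q ≈ 1320 W

Treating each annulus and film as a series resistance:
R_copper pipe wall = ln(177.2/170)/(2π×388×12.3) = 1.383×10^-6 K/W
R_polyurethane foam = ln(212.2/177.2)/(2π×0.0312×12.3) = 0.07475 K/W
R_outer film = 1/(h_o·2πr_oL) = 1/(14.6×2π×0.2122×12.3) = 0.004177 K/W
R_total = 0.07893 K/W
Q = ΔT/R_total = 104/0.07893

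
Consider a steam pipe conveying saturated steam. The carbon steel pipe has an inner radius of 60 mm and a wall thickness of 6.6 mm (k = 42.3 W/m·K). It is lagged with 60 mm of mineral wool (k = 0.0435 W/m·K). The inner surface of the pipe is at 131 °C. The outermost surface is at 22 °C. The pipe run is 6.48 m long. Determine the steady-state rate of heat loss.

Q ≈ 300 W

For a radial system each layer contributes R = ln(r_out/r_in)/(2πkL); films add R = 1/(hA).
R_carbon steel pipe wall = ln(66.6/60)/(2π×42.3×6.48) = 6.06×10^-5 K/W
R_mineral wool = ln(126.6/66.6)/(2π×0.0435×6.48) = 0.3627 K/W
R_total = 0.3627 K/W
Q = ΔT/R_total = 109/0.3627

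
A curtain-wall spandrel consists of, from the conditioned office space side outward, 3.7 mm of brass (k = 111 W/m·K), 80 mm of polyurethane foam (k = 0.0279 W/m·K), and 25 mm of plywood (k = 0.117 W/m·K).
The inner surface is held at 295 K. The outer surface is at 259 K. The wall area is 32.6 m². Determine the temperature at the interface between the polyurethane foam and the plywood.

T ≈ 261 K

Using the resistance-network approach (series):
R_brass = L/(kA) = 0.0037/(111×32.6) = 1.022×10^-6 K/W
R_polyurethane foam = L/(kA) = 0.08/(0.0279×32.6) = 0.08796 K/W
R_plywood = L/(kA) = 0.025/(0.117×32.6) = 0.006554 K/W
R_total = 0.09451 K/W;  Q = ΔT/R_total = 36/0.09451 = 380.9 W
T_interface = T_inner − Q·ΣR(inner→interface) = 295 − 381×0.08796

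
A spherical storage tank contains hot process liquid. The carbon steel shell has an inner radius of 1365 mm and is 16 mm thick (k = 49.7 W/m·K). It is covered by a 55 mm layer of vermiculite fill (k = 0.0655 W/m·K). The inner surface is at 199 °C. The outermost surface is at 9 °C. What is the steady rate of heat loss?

Spherical conduction: R = (1/r_in − 1/r_out)/(4πk) per layer; series-sum.
R_carbon steel shell = (1/1.365 − 1/1.381)/(4π×49.7) = 1.359×10^-5 K/W
R_vermiculite fill = (1/1.381 − 1/1.436)/(4π×0.0655) = 0.03369 K/W
R_total = 0.03371 K/W
Q = ΔT/R_total = 190/0.03371

Q ≈ 5640 W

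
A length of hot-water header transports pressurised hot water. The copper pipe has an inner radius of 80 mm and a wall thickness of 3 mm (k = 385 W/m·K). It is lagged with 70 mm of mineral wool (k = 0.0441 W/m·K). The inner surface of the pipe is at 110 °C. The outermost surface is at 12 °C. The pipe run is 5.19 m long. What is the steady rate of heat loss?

Q ≈ 230 W

Radial resistances (cylindrical: R_cond = ln(r_o/r_i)/(2πkL), R_conv = 1/(h·2πrL)):
R_copper pipe wall = ln(83/80)/(2π×385×5.19) = 2.932×10^-6 K/W
R_mineral wool = ln(153/83)/(2π×0.0441×5.19) = 0.4253 K/W
R_total = 0.4253 K/W
Q = ΔT/R_total = 98/0.4253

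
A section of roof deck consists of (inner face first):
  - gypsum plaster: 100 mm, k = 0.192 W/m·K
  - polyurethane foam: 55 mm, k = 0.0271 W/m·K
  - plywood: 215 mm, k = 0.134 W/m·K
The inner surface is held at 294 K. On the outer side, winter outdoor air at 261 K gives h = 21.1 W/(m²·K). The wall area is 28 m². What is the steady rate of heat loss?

Q ≈ 220 W

Model the wall as resistances in series:
R_gypsum plaster = L/(kA) = 0.1/(0.192×28) = 0.0186 K/W
R_polyurethane foam = L/(kA) = 0.055/(0.0271×28) = 0.07248 K/W
R_plywood = L/(kA) = 0.215/(0.134×28) = 0.0573 K/W
R_outer film = 1/(h_o·A) = 1/(21.1×28) = 0.001693 K/W
R_total = 0.1501 K/W
Q = ΔT / R_total = 33 / 0.1501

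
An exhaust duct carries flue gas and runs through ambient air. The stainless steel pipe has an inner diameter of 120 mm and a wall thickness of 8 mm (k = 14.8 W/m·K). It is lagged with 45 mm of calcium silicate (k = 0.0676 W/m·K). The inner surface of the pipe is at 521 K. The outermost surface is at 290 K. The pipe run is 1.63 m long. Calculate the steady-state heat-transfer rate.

Radial resistances (cylindrical: R_cond = ln(r_o/r_i)/(2πkL), R_conv = 1/(h·2πrL)):
R_stainless steel pipe wall = ln(68/60)/(2π×14.8×1.63) = 8.257×10^-4 K/W
R_calcium silicate = ln(113/68)/(2π×0.0676×1.63) = 0.7336 K/W
R_total = 0.7344 K/W
Q = ΔT/R_total = 231/0.7344

Q ≈ 315 W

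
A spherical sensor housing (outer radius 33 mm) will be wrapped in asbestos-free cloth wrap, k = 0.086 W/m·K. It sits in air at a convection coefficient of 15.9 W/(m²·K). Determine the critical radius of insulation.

For a sphere r_cr = 2k/h = 2×0.086/15.9
r_cr = 10.8 mm; since the bare radius (33 mm) is above r_cr, any added insulation will reduce heat loss.

r_cr ≈ 10.8 mm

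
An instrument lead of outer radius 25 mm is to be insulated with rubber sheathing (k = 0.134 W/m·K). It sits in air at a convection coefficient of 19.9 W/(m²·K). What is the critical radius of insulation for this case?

r_cr ≈ 6.73 mm

For a cylinder r_cr = k/h = 0.134/19.9
r_cr = 6.73 mm; since the bare radius (25 mm) is above r_cr, any added insulation will reduce heat loss.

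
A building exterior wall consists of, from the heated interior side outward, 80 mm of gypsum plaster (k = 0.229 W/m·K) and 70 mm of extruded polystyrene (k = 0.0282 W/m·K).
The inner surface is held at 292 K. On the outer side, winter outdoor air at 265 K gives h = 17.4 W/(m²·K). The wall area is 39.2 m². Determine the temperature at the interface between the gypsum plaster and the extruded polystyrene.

T ≈ 289 K

Series thermal resistances:
R_gypsum plaster = L/(kA) = 0.08/(0.229×39.2) = 0.008912 K/W
R_extruded polystyrene = L/(kA) = 0.07/(0.0282×39.2) = 0.06332 K/W
R_outer film = 1/(h_o·A) = 1/(17.4×39.2) = 0.001466 K/W
R_total = 0.0737 K/W;  Q = ΔT/R_total = 27/0.0737 = 366.3 W
T_interface = T_inner − Q·ΣR(inner→interface) = 292 − 366×0.008912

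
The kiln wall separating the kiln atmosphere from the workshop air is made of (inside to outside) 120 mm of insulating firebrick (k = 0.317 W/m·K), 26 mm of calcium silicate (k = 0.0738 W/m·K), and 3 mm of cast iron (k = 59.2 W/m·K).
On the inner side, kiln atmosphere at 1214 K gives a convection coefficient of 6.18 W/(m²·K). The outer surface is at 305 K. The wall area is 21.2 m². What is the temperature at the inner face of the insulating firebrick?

T ≈ 1050 K

Series thermal resistances:
R_inner film = 1/(h_i·A) = 1/(6.18×21.2) = 0.007633 K/W
R_insulating firebrick = L/(kA) = 0.12/(0.317×21.2) = 0.01786 K/W
R_calcium silicate = L/(kA) = 0.026/(0.0738×21.2) = 0.01662 K/W
R_cast iron = L/(kA) = 0.003/(59.2×21.2) = 2.39×10^-6 K/W
R_total = 0.04211 K/W;  Q = ΔT/R_total = 909/0.04211 = 21590 W
T_interface = T_inner − Q·ΣR(inner→interface) = 1214 − 21600×0.007633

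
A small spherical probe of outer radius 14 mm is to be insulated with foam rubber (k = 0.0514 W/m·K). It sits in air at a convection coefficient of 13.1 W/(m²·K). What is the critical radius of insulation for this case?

For a sphere r_cr = 2k/h = 2×0.0514/13.1
r_cr = 7.85 mm; since the bare radius (14 mm) is above r_cr, any added insulation will reduce heat loss.

r_cr ≈ 7.85 mm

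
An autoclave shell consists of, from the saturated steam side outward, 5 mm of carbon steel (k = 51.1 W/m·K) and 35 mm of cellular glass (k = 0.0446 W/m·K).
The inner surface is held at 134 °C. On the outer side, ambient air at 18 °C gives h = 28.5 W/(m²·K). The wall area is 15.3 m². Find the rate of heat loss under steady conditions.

Q ≈ 2160 W

Model the wall as resistances in series:
R_carbon steel = L/(kA) = 0.005/(51.1×15.3) = 6.395×10^-6 K/W
R_cellular glass = L/(kA) = 0.035/(0.0446×15.3) = 0.05129 K/W
R_outer film = 1/(h_o·A) = 1/(28.5×15.3) = 0.002293 K/W
R_total = 0.05359 K/W
Q = ΔT / R_total = 116 / 0.05359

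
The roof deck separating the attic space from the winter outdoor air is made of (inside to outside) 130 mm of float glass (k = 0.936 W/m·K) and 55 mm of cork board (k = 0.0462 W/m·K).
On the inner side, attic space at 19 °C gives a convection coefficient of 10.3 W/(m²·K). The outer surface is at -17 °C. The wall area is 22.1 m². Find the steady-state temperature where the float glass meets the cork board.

T ≈ 13 °C

Thermal resistances in series:
R_inner film = 1/(h_i·A) = 1/(10.3×22.1) = 0.004393 K/W
R_float glass = L/(kA) = 0.13/(0.936×22.1) = 0.006285 K/W
R_cork board = L/(kA) = 0.055/(0.0462×22.1) = 0.05387 K/W
R_total = 0.06455 K/W;  Q = ΔT/R_total = 36/0.06455 = 557.7 W
T_interface = T_inner − Q·ΣR(inner→interface) = 19 − 558×0.01068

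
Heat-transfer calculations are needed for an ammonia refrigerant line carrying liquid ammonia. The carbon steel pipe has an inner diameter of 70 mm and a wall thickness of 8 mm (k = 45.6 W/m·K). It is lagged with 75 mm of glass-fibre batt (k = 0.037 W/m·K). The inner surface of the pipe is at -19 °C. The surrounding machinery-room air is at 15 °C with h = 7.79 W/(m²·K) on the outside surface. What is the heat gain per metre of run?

q′ ≈ 7.53 W/m

For a radial system each layer contributes R = ln(r_out/r_in)/(2πkL); films add R = 1/(hA).
R_carbon steel pipe wall = ln(43/35)/(2π×45.6×1) = 7.185×10^-4 K/W
R_glass-fibre batt = ln(118/43)/(2π×0.037×1) = 4.342 K/W
R_outer film = 1/(h_o·2πr_oL) = 1/(7.79×2π×0.118×1) = 0.1731 K/W
R_total = 4.516 K/W
Q = ΔT/R_total = 34/4.516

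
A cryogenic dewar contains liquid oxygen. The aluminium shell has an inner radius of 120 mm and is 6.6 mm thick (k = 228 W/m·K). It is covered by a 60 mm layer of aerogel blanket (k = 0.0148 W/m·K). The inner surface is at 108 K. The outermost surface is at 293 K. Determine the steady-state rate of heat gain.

Each spherical layer contributes R = (1/r_i − 1/r_o)/(4πk):
R_aluminium shell = (1/0.12 − 1/0.1266)/(4π×228) = 1.516×10^-4 K/W
R_aerogel blanket = (1/0.1266 − 1/0.1866)/(4π×0.0148) = 13.66 K/W
R_total = 13.66 K/W
Q = ΔT/R_total = 185/13.66

Q ≈ 13.5 W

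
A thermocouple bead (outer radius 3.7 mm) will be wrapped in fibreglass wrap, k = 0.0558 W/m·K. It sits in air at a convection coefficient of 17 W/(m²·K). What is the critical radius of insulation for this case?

r_cr ≈ 6.56 mm

For a sphere r_cr = 2k/h = 2×0.0558/17
r_cr = 6.56 mm; since the bare radius (3.7 mm) is below r_cr, adding a thin layer of insulation will *increase* heat loss.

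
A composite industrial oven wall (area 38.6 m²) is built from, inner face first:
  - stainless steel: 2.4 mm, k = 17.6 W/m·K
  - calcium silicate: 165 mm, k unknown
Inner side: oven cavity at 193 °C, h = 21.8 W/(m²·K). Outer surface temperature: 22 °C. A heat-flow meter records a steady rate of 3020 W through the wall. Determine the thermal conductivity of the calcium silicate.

k ≈ 0.0771 W/(m·K)

Model the wall as resistances in series:
R_inner film = 1/(h_i·A) = 1/(21.8×38.6) = 0.001188 K/W
R_stainless steel = L/(kA) = 0.0024/(17.6×38.6) = 3.533×10^-6 K/W
Sum of known resistances R_other = 0.001192 K/W
Total R = ΔT/Q = 171/3020 = 0.05662 K/W
R_calcium silicate = R_total − R_other = 0.05543 K/W
k = L/(R·A) = 0.165/(0.05543×38.6)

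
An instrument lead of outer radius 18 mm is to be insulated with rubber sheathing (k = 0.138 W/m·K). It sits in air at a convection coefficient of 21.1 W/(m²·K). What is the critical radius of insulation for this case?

r_cr ≈ 6.54 mm

For a cylinder r_cr = k/h = 0.138/21.1
r_cr = 6.54 mm; since the bare radius (18 mm) is above r_cr, any added insulation will reduce heat loss.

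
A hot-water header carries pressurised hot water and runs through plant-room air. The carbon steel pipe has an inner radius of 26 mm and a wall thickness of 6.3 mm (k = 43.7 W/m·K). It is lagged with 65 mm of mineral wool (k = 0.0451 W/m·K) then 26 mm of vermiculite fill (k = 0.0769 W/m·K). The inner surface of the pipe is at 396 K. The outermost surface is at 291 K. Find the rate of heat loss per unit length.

q′ ≈ 24 W/m

Treating each annulus and film as a series resistance:
R_carbon steel pipe wall = ln(32.3/26)/(2π×43.7×1) = 7.902×10^-4 K/W
R_mineral wool = ln(97.3/32.3)/(2π×0.0451×1) = 3.891 K/W
R_vermiculite fill = ln(123.3/97.3)/(2π×0.0769×1) = 0.4901 K/W
R_total = 4.382 K/W
Q = ΔT/R_total = 105/4.382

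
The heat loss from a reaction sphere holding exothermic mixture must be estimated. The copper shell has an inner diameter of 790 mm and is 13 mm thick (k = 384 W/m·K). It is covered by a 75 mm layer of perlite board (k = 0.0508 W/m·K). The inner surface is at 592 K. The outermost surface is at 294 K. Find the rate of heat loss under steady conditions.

Spherical conduction: R = (1/r_in − 1/r_out)/(4πk) per layer; series-sum.
R_copper shell = (1/0.395 − 1/0.408)/(4π×384) = 1.672×10^-5 K/W
R_perlite board = (1/0.408 − 1/0.483)/(4π×0.0508) = 0.5962 K/W
R_total = 0.5962 K/W
Q = ΔT/R_total = 298/0.5962

Q ≈ 500 W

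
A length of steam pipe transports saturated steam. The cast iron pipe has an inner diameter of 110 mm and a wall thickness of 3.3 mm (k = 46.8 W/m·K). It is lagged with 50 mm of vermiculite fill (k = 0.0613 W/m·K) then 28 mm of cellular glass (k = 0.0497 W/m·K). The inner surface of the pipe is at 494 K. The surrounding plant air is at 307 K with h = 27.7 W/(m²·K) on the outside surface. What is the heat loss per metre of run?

q′ ≈ 78.4 W/m

For a radial system each layer contributes R = ln(r_out/r_in)/(2πkL); films add R = 1/(hA).
R_cast iron pipe wall = ln(58.3/55)/(2π×46.8×1) = 1.982×10^-4 K/W
R_vermiculite fill = ln(108.3/58.3)/(2π×0.0613×1) = 1.608 K/W
R_cellular glass = ln(136.3/108.3)/(2π×0.0497×1) = 0.7364 K/W
R_outer film = 1/(h_o·2πr_oL) = 1/(27.7×2π×0.1363×1) = 0.04215 K/W
R_total = 2.387 K/W
Q = ΔT/R_total = 187/2.387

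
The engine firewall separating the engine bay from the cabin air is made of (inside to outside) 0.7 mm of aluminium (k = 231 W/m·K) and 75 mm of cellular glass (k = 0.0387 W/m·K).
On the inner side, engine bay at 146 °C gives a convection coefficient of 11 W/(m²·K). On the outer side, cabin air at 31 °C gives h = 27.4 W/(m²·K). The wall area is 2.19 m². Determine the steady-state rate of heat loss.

Series thermal resistances:
R_inner film = 1/(h_i·A) = 1/(11×2.19) = 0.04151 K/W
R_aluminium = L/(kA) = 0.0007/(231×2.19) = 1.384×10^-6 K/W
R_cellular glass = L/(kA) = 0.075/(0.0387×2.19) = 0.8849 K/W
R_outer film = 1/(h_o·A) = 1/(27.4×2.19) = 0.01667 K/W
R_total = 0.9431 K/W
Q = ΔT / R_total = 115 / 0.9431

Q ≈ 122 W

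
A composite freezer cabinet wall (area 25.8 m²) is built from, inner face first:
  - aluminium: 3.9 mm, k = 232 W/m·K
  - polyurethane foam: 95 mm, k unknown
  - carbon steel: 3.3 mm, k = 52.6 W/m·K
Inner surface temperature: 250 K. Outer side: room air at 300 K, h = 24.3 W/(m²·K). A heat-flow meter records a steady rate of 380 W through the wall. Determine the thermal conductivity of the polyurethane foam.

k ≈ 0.0283 W/(m·K)

Model the wall as resistances in series:
R_aluminium = L/(kA) = 0.0039/(232×25.8) = 6.516×10^-7 K/W
R_carbon steel = L/(kA) = 0.0033/(52.6×25.8) = 2.432×10^-6 K/W
R_outer film = 1/(h_o·A) = 1/(24.3×25.8) = 0.001595 K/W
Sum of known resistances R_other = 0.001598 K/W
Total R = ΔT/Q = 50/380 = 0.1316 K/W
R_polyurethane foam = R_total − R_other = 0.13 K/W
k = L/(R·A) = 0.095/(0.13×25.8)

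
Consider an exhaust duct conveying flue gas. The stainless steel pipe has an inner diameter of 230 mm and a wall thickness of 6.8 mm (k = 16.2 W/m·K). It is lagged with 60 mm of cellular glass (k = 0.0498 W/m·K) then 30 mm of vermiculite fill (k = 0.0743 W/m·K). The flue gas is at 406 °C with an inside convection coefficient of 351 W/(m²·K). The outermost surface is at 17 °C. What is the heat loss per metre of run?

q′ ≈ 241 W/m

Radial resistances (cylindrical: R_cond = ln(r_o/r_i)/(2πkL), R_conv = 1/(h·2πrL)):
R_inner film = 1/(h_i·2πr₁L) = 1/(351×2π×0.115×1) = 0.003943 K/W
R_stainless steel pipe wall = ln(121.8/115)/(2π×16.2×1) = 5.644×10^-4 K/W
R_cellular glass = ln(181.8/121.8)/(2π×0.0498×1) = 1.28 K/W
R_vermiculite fill = ln(211.8/181.8)/(2π×0.0743×1) = 0.3272 K/W
R_total = 1.612 K/W
Q = ΔT/R_total = 389/1.612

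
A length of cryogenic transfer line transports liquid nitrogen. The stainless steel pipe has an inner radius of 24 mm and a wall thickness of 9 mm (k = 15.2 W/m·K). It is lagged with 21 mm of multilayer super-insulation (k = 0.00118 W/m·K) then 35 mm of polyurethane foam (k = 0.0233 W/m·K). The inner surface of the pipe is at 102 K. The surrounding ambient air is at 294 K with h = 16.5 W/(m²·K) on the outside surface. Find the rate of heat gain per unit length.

q′ ≈ 2.74 W/m

For a radial system each layer contributes R = ln(r_out/r_in)/(2πkL); films add R = 1/(hA).
R_stainless steel pipe wall = ln(33/24)/(2π×15.2×1) = 0.003334 K/W
R_multilayer super-insulation = ln(54/33)/(2π×0.00118×1) = 66.42 K/W
R_polyurethane foam = ln(89/54)/(2π×0.0233×1) = 3.413 K/W
R_outer film = 1/(h_o·2πr_oL) = 1/(16.5×2π×0.089×1) = 0.1084 K/W
R_total = 69.95 K/W
Q = ΔT/R_total = 192/69.95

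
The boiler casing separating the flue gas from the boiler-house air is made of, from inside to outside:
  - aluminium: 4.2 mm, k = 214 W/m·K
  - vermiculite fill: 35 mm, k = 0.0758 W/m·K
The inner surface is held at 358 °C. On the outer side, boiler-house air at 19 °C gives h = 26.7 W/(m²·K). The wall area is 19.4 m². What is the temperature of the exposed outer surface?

T ≈ 44.4 °C

Series thermal resistances:
R_aluminium = L/(kA) = 0.0042/(214×19.4) = 1.012×10^-6 K/W
R_vermiculite fill = L/(kA) = 0.035/(0.0758×19.4) = 0.0238 K/W
R_outer film = 1/(h_o·A) = 1/(26.7×19.4) = 0.001931 K/W
R_total = 0.02573 K/W;  Q = ΔT/R_total = 339/0.02573 = 13170 W
T_interface = T_inner − Q·ΣR(inner→interface) = 358 − 13200×0.0238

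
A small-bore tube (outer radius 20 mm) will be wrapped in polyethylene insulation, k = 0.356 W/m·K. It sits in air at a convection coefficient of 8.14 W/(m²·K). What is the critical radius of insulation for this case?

For a cylinder r_cr = k/h = 0.356/8.14
r_cr = 43.7 mm; since the bare radius (20 mm) is below r_cr, adding a thin layer of insulation will *increase* heat loss.

r_cr ≈ 43.7 mm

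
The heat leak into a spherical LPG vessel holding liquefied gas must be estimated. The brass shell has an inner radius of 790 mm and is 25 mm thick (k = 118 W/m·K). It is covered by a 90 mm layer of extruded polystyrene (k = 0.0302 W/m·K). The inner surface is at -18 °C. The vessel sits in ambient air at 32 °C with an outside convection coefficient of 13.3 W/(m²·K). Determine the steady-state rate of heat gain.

Q ≈ 152 W

Radial (spherical) resistances in series:
R_brass shell = (1/0.79 − 1/0.815)/(4π×118) = 2.619×10^-5 K/W
R_extruded polystyrene = (1/0.815 − 1/0.905)/(4π×0.0302) = 0.3215 K/W
R_outer film = 1/(h·4πr_o²) = 1/(13.3×4π×0.905²) = 0.007305 K/W
R_total = 0.3289 K/W
Q = ΔT/R_total = 50/0.3289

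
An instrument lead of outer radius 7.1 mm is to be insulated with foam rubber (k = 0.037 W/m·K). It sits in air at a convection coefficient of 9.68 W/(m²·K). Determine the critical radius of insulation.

r_cr ≈ 3.82 mm

For a cylinder r_cr = k/h = 0.037/9.68
r_cr = 3.82 mm; since the bare radius (7.1 mm) is above r_cr, any added insulation will reduce heat loss.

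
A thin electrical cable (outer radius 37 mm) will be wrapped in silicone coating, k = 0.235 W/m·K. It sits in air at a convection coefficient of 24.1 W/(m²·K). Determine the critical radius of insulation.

For a cylinder r_cr = k/h = 0.235/24.1
r_cr = 9.75 mm; since the bare radius (37 mm) is above r_cr, any added insulation will reduce heat loss.

r_cr ≈ 9.75 mm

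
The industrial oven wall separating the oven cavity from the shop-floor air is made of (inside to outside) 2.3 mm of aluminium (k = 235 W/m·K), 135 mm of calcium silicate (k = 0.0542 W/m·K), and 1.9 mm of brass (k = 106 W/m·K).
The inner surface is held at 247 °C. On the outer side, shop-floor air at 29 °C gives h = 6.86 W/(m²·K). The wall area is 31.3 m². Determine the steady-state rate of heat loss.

Q ≈ 2590 W

Using the resistance-network approach (series):
R_aluminium = L/(kA) = 0.0023/(235×31.3) = 3.127×10^-7 K/W
R_calcium silicate = L/(kA) = 0.135/(0.0542×31.3) = 0.07958 K/W
R_brass = L/(kA) = 0.0019/(106×31.3) = 5.727×10^-7 K/W
R_outer film = 1/(h_o·A) = 1/(6.86×31.3) = 0.004657 K/W
R_total = 0.08424 K/W
Q = ΔT / R_total = 218 / 0.08424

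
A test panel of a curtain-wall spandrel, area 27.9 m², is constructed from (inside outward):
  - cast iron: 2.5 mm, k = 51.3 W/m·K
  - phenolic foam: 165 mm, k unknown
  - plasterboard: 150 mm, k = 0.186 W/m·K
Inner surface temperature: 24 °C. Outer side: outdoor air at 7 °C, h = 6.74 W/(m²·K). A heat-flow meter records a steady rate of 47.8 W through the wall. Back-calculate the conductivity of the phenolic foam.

k ≈ 0.0184 W/(m·K)

Series thermal resistances:
R_cast iron = L/(kA) = 0.0025/(51.3×27.9) = 1.747×10^-6 K/W
R_plasterboard = L/(kA) = 0.15/(0.186×27.9) = 0.02891 K/W
R_outer film = 1/(h_o·A) = 1/(6.74×27.9) = 0.005318 K/W
Sum of known resistances R_other = 0.03422 K/W
Total R = ΔT/Q = 17/47.8 = 0.3556 K/W
R_phenolic foam = R_total − R_other = 0.3214 K/W
k = L/(R·A) = 0.165/(0.3214×27.9)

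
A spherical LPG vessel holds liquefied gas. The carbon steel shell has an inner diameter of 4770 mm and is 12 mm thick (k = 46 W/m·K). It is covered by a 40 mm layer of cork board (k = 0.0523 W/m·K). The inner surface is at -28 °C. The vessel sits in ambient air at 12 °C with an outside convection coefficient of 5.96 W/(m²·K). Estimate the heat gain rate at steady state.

Each spherical layer contributes R = (1/r_i − 1/r_o)/(4πk):
R_carbon steel shell = (1/2.385 − 1/2.397)/(4π×46) = 3.631×10^-6 K/W
R_cork board = (1/2.397 − 1/2.437)/(4π×0.0523) = 0.01042 K/W
R_outer film = 1/(h·4πr_o²) = 1/(5.96×4π×2.437²) = 0.002248 K/W
R_total = 0.01267 K/W
Q = ΔT/R_total = 40/0.01267

Q ≈ 3160 W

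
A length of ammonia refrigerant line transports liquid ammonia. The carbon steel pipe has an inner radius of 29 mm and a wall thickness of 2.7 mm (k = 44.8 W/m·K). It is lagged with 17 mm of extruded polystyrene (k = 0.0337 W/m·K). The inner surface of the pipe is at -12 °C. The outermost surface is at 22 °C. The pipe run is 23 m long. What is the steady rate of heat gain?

For a radial system each layer contributes R = ln(r_out/r_in)/(2πkL); films add R = 1/(hA).
R_carbon steel pipe wall = ln(31.7/29)/(2π×44.8×23) = 1.375×10^-5 K/W
R_extruded polystyrene = ln(48.7/31.7)/(2π×0.0337×23) = 0.08816 K/W
R_total = 0.08818 K/W
Q = ΔT/R_total = 34/0.08818

Q ≈ 386 W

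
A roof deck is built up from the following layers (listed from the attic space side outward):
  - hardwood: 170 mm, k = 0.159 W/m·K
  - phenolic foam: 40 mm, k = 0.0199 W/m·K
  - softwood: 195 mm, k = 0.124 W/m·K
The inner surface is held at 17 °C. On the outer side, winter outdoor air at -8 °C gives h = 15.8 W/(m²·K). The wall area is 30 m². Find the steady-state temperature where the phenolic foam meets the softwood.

Model the wall as resistances in series:
R_hardwood = L/(kA) = 0.17/(0.159×30) = 0.03564 K/W
R_phenolic foam = L/(kA) = 0.04/(0.0199×30) = 0.067 K/W
R_softwood = L/(kA) = 0.195/(0.124×30) = 0.05242 K/W
R_outer film = 1/(h_o·A) = 1/(15.8×30) = 0.00211 K/W
R_total = 0.1572 K/W;  Q = ΔT/R_total = 25/0.1572 = 159.1 W
T_interface = T_inner − Q·ΣR(inner→interface) = 17 − 159×0.1026

T ≈ 0.674 °C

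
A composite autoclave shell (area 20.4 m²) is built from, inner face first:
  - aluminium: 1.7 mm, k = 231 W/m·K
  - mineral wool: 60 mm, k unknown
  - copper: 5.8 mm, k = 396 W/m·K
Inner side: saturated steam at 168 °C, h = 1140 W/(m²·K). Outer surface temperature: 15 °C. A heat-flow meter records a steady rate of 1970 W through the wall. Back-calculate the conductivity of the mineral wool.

Using the resistance-network approach (series):
R_inner film = 1/(h_i·A) = 1/(1140×20.4) = 4.3×10^-5 K/W
R_aluminium = L/(kA) = 0.0017/(231×20.4) = 3.608×10^-7 K/W
R_copper = L/(kA) = 0.0058/(396×20.4) = 7.18×10^-7 K/W
Sum of known resistances R_other = 4.408×10^-5 K/W
Total R = ΔT/Q = 153/1970 = 0.07766 K/W
R_mineral wool = R_total − R_other = 0.07762 K/W
k = L/(R·A) = 0.06/(0.07762×20.4)

k ≈ 0.0379 W/(m·K)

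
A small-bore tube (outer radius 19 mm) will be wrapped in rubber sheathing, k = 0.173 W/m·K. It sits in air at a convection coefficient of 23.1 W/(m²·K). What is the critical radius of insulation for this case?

For a cylinder r_cr = k/h = 0.173/23.1
r_cr = 7.49 mm; since the bare radius (19 mm) is above r_cr, any added insulation will reduce heat loss.

r_cr ≈ 7.49 mm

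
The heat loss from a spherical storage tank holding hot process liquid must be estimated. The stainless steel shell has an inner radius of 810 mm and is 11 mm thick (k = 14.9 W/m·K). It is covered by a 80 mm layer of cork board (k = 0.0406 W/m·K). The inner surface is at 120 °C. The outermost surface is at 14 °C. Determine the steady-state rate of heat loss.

Q ≈ 500 W

Each spherical layer contributes R = (1/r_i − 1/r_o)/(4πk):
R_stainless steel shell = (1/0.81 − 1/0.821)/(4π×14.9) = 8.834×10^-5 K/W
R_cork board = (1/0.821 − 1/0.901)/(4π×0.0406) = 0.212 K/W
R_total = 0.2121 K/W
Q = ΔT/R_total = 106/0.2121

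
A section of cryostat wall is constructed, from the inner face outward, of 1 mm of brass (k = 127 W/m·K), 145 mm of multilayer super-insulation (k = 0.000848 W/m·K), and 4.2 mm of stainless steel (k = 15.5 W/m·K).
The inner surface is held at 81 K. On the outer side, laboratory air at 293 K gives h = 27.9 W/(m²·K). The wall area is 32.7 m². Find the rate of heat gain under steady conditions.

Q ≈ 40.5 W

Thermal resistances in series:
R_brass = L/(kA) = 0.001/(127×32.7) = 2.408×10^-7 K/W
R_multilayer super-insulation = L/(kA) = 0.145/(0.000848×32.7) = 5.229 K/W
R_stainless steel = L/(kA) = 0.0042/(15.5×32.7) = 8.286×10^-6 K/W
R_outer film = 1/(h_o·A) = 1/(27.9×32.7) = 0.001096 K/W
R_total = 5.23 K/W
Q = ΔT / R_total = 212 / 5.23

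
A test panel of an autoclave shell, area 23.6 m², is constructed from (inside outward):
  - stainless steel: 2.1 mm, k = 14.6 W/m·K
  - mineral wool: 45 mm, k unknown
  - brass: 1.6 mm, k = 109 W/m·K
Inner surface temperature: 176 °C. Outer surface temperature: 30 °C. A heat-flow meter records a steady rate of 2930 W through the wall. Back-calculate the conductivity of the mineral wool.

k ≈ 0.0383 W/(m·K)

Treating each layer as a thermal resistance in series:
R_stainless steel = L/(kA) = 0.0021/(14.6×23.6) = 6.095×10^-6 K/W
R_brass = L/(kA) = 0.0016/(109×23.6) = 6.22×10^-7 K/W
Sum of known resistances R_other = 6.717×10^-6 K/W
Total R = ΔT/Q = 146/2930 = 0.04983 K/W
R_mineral wool = R_total − R_other = 0.04982 K/W
k = L/(R·A) = 0.045/(0.04982×23.6)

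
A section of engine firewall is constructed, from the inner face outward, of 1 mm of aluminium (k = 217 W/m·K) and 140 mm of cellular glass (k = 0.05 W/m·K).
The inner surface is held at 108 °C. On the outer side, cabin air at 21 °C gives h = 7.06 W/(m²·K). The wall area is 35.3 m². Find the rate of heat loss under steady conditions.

Q ≈ 1040 W

Using the resistance-network approach (series):
R_aluminium = L/(kA) = 0.001/(217×35.3) = 1.305×10^-7 K/W
R_cellular glass = L/(kA) = 0.14/(0.05×35.3) = 0.07932 K/W
R_outer film = 1/(h_o·A) = 1/(7.06×35.3) = 0.004013 K/W
R_total = 0.08333 K/W
Q = ΔT / R_total = 87 / 0.08333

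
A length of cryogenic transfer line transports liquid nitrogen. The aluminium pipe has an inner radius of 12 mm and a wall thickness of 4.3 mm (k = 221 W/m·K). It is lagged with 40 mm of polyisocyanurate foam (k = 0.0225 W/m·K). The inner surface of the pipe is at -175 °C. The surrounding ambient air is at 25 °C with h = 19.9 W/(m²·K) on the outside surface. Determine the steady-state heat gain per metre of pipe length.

q′ ≈ 22.4 W/m

Cylindrical conduction, so R = ln(r₂/r₁)/(2πkL) per layer, in series:
R_aluminium pipe wall = ln(16.3/12)/(2π×221×1) = 2.206×10^-4 K/W
R_polyisocyanurate foam = ln(56.3/16.3)/(2π×0.0225×1) = 8.768 K/W
R_outer film = 1/(h_o·2πr_oL) = 1/(19.9×2π×0.0563×1) = 0.1421 K/W
R_total = 8.91 K/W
Q = ΔT/R_total = 200/8.91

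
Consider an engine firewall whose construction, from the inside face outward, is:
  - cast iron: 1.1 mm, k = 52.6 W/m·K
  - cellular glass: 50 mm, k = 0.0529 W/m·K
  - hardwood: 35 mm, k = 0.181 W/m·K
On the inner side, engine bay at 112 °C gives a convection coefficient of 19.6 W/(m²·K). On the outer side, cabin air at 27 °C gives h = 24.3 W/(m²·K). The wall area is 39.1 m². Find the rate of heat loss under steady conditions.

Q ≈ 2700 W

Using the resistance-network approach (series):
R_inner film = 1/(h_i·A) = 1/(19.6×39.1) = 0.001305 K/W
R_cast iron = L/(kA) = 0.0011/(52.6×39.1) = 5.348×10^-7 K/W
R_cellular glass = L/(kA) = 0.05/(0.0529×39.1) = 0.02417 K/W
R_hardwood = L/(kA) = 0.035/(0.181×39.1) = 0.004946 K/W
R_outer film = 1/(h_o·A) = 1/(24.3×39.1) = 0.001052 K/W
R_total = 0.03148 K/W
Q = ΔT / R_total = 85 / 0.03148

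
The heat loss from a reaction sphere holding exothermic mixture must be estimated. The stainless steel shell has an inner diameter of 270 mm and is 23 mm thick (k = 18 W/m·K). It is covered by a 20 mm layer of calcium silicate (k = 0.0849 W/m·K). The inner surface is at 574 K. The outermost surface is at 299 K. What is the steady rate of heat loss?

Radial (spherical) resistances in series:
R_stainless steel shell = (1/0.135 − 1/0.158)/(4π×18) = 0.004767 K/W
R_calcium silicate = (1/0.158 − 1/0.178)/(4π×0.0849) = 0.6666 K/W
R_total = 0.6713 K/W
Q = ΔT/R_total = 275/0.6713

Q ≈ 410 W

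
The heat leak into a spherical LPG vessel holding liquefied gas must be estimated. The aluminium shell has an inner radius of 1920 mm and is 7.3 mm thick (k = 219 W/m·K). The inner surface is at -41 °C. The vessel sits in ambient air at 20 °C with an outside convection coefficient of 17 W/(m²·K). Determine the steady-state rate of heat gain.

Radial (spherical) resistances in series:
R_aluminium shell = (1/1.92 − 1/1.9273)/(4π×219) = 7.168×10^-7 K/W
R_outer film = 1/(h·4πr_o²) = 1/(17×4π×1.9273²) = 0.00126 K/W
R_total = 0.001261 K/W
Q = ΔT/R_total = 61/0.001261

Q ≈ 48400 W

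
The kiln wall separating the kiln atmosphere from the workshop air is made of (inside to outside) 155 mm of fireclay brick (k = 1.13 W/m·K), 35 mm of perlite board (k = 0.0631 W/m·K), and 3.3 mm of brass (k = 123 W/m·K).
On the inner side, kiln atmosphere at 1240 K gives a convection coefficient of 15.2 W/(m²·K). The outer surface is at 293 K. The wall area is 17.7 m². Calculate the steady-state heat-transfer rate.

Q ≈ 22100 W

Series thermal resistances:
R_inner film = 1/(h_i·A) = 1/(15.2×17.7) = 0.003717 K/W
R_fireclay brick = L/(kA) = 0.155/(1.13×17.7) = 0.00775 K/W
R_perlite board = L/(kA) = 0.035/(0.0631×17.7) = 0.03134 K/W
R_brass = L/(kA) = 0.0033/(123×17.7) = 1.516×10^-6 K/W
R_total = 0.04281 K/W
Q = ΔT / R_total = 947 / 0.04281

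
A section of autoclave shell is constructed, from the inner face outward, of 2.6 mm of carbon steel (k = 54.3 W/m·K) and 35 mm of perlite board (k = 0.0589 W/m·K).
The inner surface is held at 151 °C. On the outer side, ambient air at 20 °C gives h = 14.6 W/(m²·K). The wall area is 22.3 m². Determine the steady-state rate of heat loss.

Q ≈ 4410 W

Model the wall as resistances in series:
R_carbon steel = L/(kA) = 0.0026/(54.3×22.3) = 2.147×10^-6 K/W
R_perlite board = L/(kA) = 0.035/(0.0589×22.3) = 0.02665 K/W
R_outer film = 1/(h_o·A) = 1/(14.6×22.3) = 0.003071 K/W
R_total = 0.02972 K/W
Q = ΔT / R_total = 131 / 0.02972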